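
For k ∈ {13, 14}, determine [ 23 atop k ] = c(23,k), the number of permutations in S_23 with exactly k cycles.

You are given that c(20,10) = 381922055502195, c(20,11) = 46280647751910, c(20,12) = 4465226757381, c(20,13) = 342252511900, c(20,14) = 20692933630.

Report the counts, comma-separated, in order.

12363045847086207, 971250460939913

row 21: T[21][11]=20·46280647751910+381922055502195=1307535010540395  T[21][12]=20·4465226757381+46280647751910=135585182899530  T[21][13]=20·342252511900+4465226757381=11310276995381  T[21][14]=20·20692933630+342252511900=756111184500
row 22: T[22][12]=21·135585182899530+1307535010540395=4154823851430525  T[22][13]=21·11310276995381+135585182899530=373100999802531  T[22][14]=21·756111184500+11310276995381=27188611869881
row 23: T[23][13]=22·373100999802531+4154823851430525=12363045847086207  T[23][14]=22·27188611869881+373100999802531=971250460939913
Read c(23,13) = 12363045847086207, c(23,14) = 971250460939913.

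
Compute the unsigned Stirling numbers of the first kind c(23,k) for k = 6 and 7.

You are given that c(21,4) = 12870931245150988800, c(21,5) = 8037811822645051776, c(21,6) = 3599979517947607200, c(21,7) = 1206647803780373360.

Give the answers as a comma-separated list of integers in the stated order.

2021687376910682741568, 720308216440924653696

r22: T_22,5=21×8037811822645051776+12870931245150988800=181664979520697076096; T_22,6=21×3599979517947607200+8037811822645051776=83637381699544802976; T_22,7=21×1206647803780373360+3599979517947607200=28939583397335447760
r23: T_23,6=22×83637381699544802976+181664979520697076096=2021687376910682741568; T_23,7=22×28939583397335447760+83637381699544802976=720308216440924653696
Read c(23,6) = 2021687376910682741568, c(23,7) = 720308216440924653696.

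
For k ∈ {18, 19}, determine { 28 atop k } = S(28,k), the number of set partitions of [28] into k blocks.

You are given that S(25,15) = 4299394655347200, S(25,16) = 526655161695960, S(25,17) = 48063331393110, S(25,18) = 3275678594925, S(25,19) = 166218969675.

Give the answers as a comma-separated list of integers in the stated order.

row 26: T[26][16]=16·526655161695960+4299394655347200=12725877242482560  T[26][17]=17·48063331393110+526655161695960=1343731795378830  T[26][18]=18·3275678594925+48063331393110=107025546101760  T[26][19]=19·166218969675+3275678594925=6433839018750
row 27: T[27][17]=17·1343731795378830+12725877242482560=35569317763922670  T[27][18]=18·107025546101760+1343731795378830=3270191625210510  T[27][19]=19·6433839018750+107025546101760=229268487458010
row 28: T[28][18]=18·3270191625210510+35569317763922670=94432767017711850  T[28][19]=19·229268487458010+3270191625210510=7626292886912700
Read S(28,18) = 94432767017711850, S(28,19) = 7626292886912700.

94432767017711850, 7626292886912700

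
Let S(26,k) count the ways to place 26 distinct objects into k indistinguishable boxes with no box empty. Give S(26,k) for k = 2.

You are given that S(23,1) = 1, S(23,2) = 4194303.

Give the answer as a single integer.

r24: T_24,1=1×1+0=1; T_24,2=2×4194303+1=8388607
r25: T_25,1=1×1+0=1; T_25,2=2×8388607+1=16777215
r26: T_26,2=2×16777215+1=33554431
Read S(26,2) = 33554431.

33554431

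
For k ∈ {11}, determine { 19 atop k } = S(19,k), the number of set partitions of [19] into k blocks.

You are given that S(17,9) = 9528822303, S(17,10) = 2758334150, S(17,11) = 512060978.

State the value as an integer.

129413217791

row 18: T[18][10]=10·2758334150+9528822303=37112163803  T[18][11]=11·512060978+2758334150=8391004908
row 19: T[19][11]=11·8391004908+37112163803=129413217791
Read S(19,11) = 129413217791.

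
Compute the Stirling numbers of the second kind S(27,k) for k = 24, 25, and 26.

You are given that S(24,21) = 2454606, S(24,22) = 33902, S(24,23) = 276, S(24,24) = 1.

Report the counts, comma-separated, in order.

r25: T_25,22=22×33902+2454606=3200450; T_25,23=23×276+33902=40250; T_25,24=24×1+276=300; T_25,25=25×0+1=1
r26: T_26,23=23×40250+3200450=4126200; T_26,24=24×300+40250=47450; T_26,25=25×1+300=325; T_26,26=26×0+1=1
r27: T_27,24=24×47450+4126200=5265000; T_27,25=25×325+47450=55575; T_27,26=26×1+325=351
Read S(27,24) = 5265000, S(27,25) = 55575, S(27,26) = 351.

5265000, 55575, 351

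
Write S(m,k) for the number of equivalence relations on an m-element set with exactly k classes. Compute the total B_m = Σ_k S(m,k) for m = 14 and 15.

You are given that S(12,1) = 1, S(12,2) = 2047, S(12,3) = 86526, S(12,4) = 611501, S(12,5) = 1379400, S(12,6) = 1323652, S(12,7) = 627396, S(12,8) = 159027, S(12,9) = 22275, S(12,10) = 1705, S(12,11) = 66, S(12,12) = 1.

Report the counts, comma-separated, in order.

190899322, 1382958545

@13  (13,1):1·1+0→1, (13,2):2047·2+1→4095, (13,3):86526·3+2047→261625, (13,4):611501·4+86526→2532530, (13,5):1379400·5+611501→7508501, (13,6):1323652·6+1379400→9321312, (13,7):627396·7+1323652→5715424, (13,8):159027·8+627396→1899612, (13,9):22275·9+159027→359502, (13,10):1705·10+22275→39325, (13,11):66·11+1705→2431, (13,12):1·12+66→78, (13,13):0·13+1→1
@14  (14,1):1·1+0→1, (14,2):4095·2+1→8191, (14,3):261625·3+4095→788970, (14,4):2532530·4+261625→10391745, (14,5):7508501·5+2532530→40075035, (14,6):9321312·6+7508501→63436373, (14,7):5715424·7+9321312→49329280, (14,8):1899612·8+5715424→20912320, (14,9):359502·9+1899612→5135130, (14,10):39325·10+359502→752752, (14,11):2431·11+39325→66066, (14,12):78·12+2431→3367, (14,13):1·13+78→91, (14,14):0·14+1→1
@15  (15,1):1·1+0→1, (15,2):8191·2+1→16383, (15,3):788970·3+8191→2375101, (15,4):10391745·4+788970→42355950, (15,5):40075035·5+10391745→210766920, (15,6):63436373·6+40075035→420693273, (15,7):49329280·7+63436373→408741333, (15,8):20912320·8+49329280→216627840, (15,9):5135130·9+20912320→67128490, (15,10):752752·10+5135130→12662650, (15,11):66066·11+752752→1479478, (15,12):3367·12+66066→106470, (15,13):91·13+3367→4550, (15,14):1·14+91→105, (15,15):0·15+1→1
B_14 = ΣS(14,k) = 1+8191+788970+10391745+40075035+63436373+49329280+20912320+5135130+752752+66066+3367+91+1 = 190899322
B_15 = ΣS(15,k) = 1+16383+2375101+42355950+210766920+420693273+408741333+216627840+67128490+12662650+1479478+106470+4550+105+1 = 1382958545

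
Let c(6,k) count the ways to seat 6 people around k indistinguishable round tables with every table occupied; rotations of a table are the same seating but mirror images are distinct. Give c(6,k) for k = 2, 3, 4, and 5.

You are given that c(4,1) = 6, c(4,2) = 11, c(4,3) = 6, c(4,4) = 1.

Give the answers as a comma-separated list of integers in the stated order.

i=5: T(5,1)=0+4·6=24 | T(5,2)=6+4·11=50 | T(5,3)=11+4·6=35 | T(5,4)=6+4·1=10 | T(5,5)=1+4·0=1
i=6: T(6,2)=24+5·50=274 | T(6,3)=50+5·35=225 | T(6,4)=35+5·10=85 | T(6,5)=10+5·1=15
Read c(6,2) = 274, c(6,3) = 225, c(6,4) = 85, c(6,5) = 15.

274, 225, 85, 15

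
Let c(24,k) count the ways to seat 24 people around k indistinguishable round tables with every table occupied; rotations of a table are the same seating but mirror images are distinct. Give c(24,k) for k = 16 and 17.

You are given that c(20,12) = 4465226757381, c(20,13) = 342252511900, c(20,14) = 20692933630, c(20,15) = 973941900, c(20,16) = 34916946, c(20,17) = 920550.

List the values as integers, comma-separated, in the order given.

r21: T_21,13=20×342252511900+4465226757381=11310276995381; T_21,14=20×20692933630+342252511900=756111184500; T_21,15=20×973941900+20692933630=40171771630; T_21,16=20×34916946+973941900=1672280820; T_21,17=20×920550+34916946=53327946
r22: T_22,14=21×756111184500+11310276995381=27188611869881; T_22,15=21×40171771630+756111184500=1599718388730; T_22,16=21×1672280820+40171771630=75289668850; T_22,17=21×53327946+1672280820=2792167686
r23: T_23,15=22×1599718388730+27188611869881=62382416421941; T_23,16=22×75289668850+1599718388730=3256091103430; T_23,17=22×2792167686+75289668850=136717357942
r24: T_24,16=23×3256091103430+62382416421941=137272511800831; T_24,17=23×136717357942+3256091103430=6400590336096
Read c(24,16) = 137272511800831, c(24,17) = 6400590336096.

137272511800831, 6400590336096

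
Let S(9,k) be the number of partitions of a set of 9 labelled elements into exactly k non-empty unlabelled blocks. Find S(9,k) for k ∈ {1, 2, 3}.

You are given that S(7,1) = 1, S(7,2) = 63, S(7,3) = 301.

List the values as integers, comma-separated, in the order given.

1, 255, 3025

[8] T[8,1]:1*1+0=1 · T[8,2]:2*63+1=127 · T[8,3]:3*301+63=966
[9] T[9,1]:1*1+0=1 · T[9,2]:2*127+1=255 · T[9,3]:3*966+127=3025
Read S(9,1) = 1, S(9,2) = 255, S(9,3) = 3025.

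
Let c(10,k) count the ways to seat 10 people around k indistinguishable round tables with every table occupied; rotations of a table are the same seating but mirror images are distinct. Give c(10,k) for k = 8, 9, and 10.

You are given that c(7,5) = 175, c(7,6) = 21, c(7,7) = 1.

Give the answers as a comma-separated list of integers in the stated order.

870, 45, 1

row 8: T[8][6]=7·21+175=322  T[8][7]=7·1+21=28  T[8][8]=7·0+1=1
row 9: T[9][7]=8·28+322=546  T[9][8]=8·1+28=36  T[9][9]=8·0+1=1
row 10: T[10][8]=9·36+546=870  T[10][9]=9·1+36=45  T[10][10]=9·0+1=1
Read c(10,8) = 870, c(10,9) = 45, c(10,10) = 1.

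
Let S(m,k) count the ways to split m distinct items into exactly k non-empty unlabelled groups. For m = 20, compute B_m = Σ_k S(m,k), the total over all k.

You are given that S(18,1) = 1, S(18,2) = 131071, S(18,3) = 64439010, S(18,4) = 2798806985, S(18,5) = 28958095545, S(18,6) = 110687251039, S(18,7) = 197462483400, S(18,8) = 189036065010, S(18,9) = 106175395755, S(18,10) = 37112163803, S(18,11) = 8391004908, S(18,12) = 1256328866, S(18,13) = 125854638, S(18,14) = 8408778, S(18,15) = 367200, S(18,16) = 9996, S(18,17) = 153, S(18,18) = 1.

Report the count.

@19  (19,1):1·1+0→1, (19,2):131071·2+1→262143, (19,3):64439010·3+131071→193448101, (19,4):2798806985·4+64439010→11259666950, (19,5):28958095545·5+2798806985→147589284710, (19,6):110687251039·6+28958095545→693081601779, (19,7):197462483400·7+110687251039→1492924634839, (19,8):189036065010·8+197462483400→1709751003480, (19,9):106175395755·9+189036065010→1144614626805, (19,10):37112163803·10+106175395755→477297033785, (19,11):8391004908·11+37112163803→129413217791, (19,12):1256328866·12+8391004908→23466951300, (19,13):125854638·13+1256328866→2892439160, (19,14):8408778·14+125854638→243577530, (19,15):367200·15+8408778→13916778, (19,16):9996·16+367200→527136, (19,17):153·17+9996→12597, (19,18):1·18+153→171, (19,19):0·19+1→1
@20  (20,1):1·1+0→1, (20,2):262143·2+1→524287, (20,3):193448101·3+262143→580606446, (20,4):11259666950·4+193448101→45232115901, (20,5):147589284710·5+11259666950→749206090500, (20,6):693081601779·6+147589284710→4306078895384, (20,7):1492924634839·7+693081601779→11143554045652, (20,8):1709751003480·8+1492924634839→15170932662679, (20,9):1144614626805·9+1709751003480→12011282644725, (20,10):477297033785·10+1144614626805→5917584964655, (20,11):129413217791·11+477297033785→1900842429486, (20,12):23466951300·12+129413217791→411016633391, (20,13):2892439160·13+23466951300→61068660380, (20,14):243577530·14+2892439160→6302524580, (20,15):13916778·15+243577530→452329200, (20,16):527136·16+13916778→22350954, (20,17):12597·17+527136→741285, (20,18):171·18+12597→15675, (20,19):1·19+171→190, (20,20):0·20+1→1
B_20 = ΣS(20,k) = 1+524287+580606446+45232115901+749206090500+4306078895384+11143554045652+15170932662679+12011282644725+5917584964655+1900842429486+411016633391+61068660380+6302524580+452329200+22350954+741285+15675+190+1 = 51724158235372

51724158235372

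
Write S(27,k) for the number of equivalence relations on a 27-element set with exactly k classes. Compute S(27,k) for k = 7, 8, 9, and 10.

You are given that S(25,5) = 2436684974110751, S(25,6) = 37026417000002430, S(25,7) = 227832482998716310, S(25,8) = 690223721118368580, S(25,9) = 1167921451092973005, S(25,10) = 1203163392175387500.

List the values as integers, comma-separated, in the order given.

11647571772911241531, 47628831813556336200, 106563273280541795575, 143197070509423605675

i=26: T(26,6)=2436684974110751+6·37026417000002430=224595186974125331 | T(26,7)=37026417000002430+7·227832482998716310=1631853797991016600 | T(26,8)=227832482998716310+8·690223721118368580=5749622251945664950 | T(26,9)=690223721118368580+9·1167921451092973005=11201516780955125625 | T(26,10)=1167921451092973005+10·1203163392175387500=13199555372846848005
i=27: T(27,7)=224595186974125331+7·1631853797991016600=11647571772911241531 | T(27,8)=1631853797991016600+8·5749622251945664950=47628831813556336200 | T(27,9)=5749622251945664950+9·11201516780955125625=106563273280541795575 | T(27,10)=11201516780955125625+10·13199555372846848005=143197070509423605675
Read S(27,7) = 11647571772911241531, S(27,8) = 47628831813556336200, S(27,9) = 106563273280541795575, S(27,10) = 143197070509423605675.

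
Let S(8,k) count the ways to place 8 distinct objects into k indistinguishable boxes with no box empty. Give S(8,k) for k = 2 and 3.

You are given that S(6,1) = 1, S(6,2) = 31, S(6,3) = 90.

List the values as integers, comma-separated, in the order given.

[7] T[7,1]:1*1+0=1 · T[7,2]:2*31+1=63 · T[7,3]:3*90+31=301
[8] T[8,2]:2*63+1=127 · T[8,3]:3*301+63=966
Read S(8,2) = 127, S(8,3) = 966.

127, 966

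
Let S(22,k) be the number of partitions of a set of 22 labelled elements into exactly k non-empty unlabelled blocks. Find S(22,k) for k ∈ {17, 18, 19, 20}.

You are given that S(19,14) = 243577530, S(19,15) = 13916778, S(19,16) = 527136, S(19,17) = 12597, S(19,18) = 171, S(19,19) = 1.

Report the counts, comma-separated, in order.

r20: T_20,15=15×13916778+243577530=452329200; T_20,16=16×527136+13916778=22350954; T_20,17=17×12597+527136=741285; T_20,18=18×171+12597=15675; T_20,19=19×1+171=190; T_20,20=20×0+1=1
r21: T_21,16=16×22350954+452329200=809944464; T_21,17=17×741285+22350954=34952799; T_21,18=18×15675+741285=1023435; T_21,19=19×190+15675=19285; T_21,20=20×1+190=210
r22: T_22,17=17×34952799+809944464=1404142047; T_22,18=18×1023435+34952799=53374629; T_22,19=19×19285+1023435=1389850; T_22,20=20×210+19285=23485
Read S(22,17) = 1404142047, S(22,18) = 53374629, S(22,19) = 1389850, S(22,20) = 23485.

1404142047, 53374629, 1389850, 23485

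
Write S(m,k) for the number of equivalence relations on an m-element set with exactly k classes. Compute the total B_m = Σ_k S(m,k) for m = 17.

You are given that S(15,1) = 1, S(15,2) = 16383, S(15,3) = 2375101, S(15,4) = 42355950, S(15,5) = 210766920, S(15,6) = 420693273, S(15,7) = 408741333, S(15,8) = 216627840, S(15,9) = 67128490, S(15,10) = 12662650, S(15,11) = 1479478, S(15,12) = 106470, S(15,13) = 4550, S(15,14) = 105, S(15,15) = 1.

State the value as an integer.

82864869804

r16: T_16,1=1×1+0=1; T_16,2=2×16383+1=32767; T_16,3=3×2375101+16383=7141686; T_16,4=4×42355950+2375101=171798901; T_16,5=5×210766920+42355950=1096190550; T_16,6=6×420693273+210766920=2734926558; T_16,7=7×408741333+420693273=3281882604; T_16,8=8×216627840+408741333=2141764053; T_16,9=9×67128490+216627840=820784250; T_16,10=10×12662650+67128490=193754990; T_16,11=11×1479478+12662650=28936908; T_16,12=12×106470+1479478=2757118; T_16,13=13×4550+106470=165620; T_16,14=14×105+4550=6020; T_16,15=15×1+105=120; T_16,16=16×0+1=1
r17: T_17,1=1×1+0=1; T_17,2=2×32767+1=65535; T_17,3=3×7141686+32767=21457825; T_17,4=4×171798901+7141686=694337290; T_17,5=5×1096190550+171798901=5652751651; T_17,6=6×2734926558+1096190550=17505749898; T_17,7=7×3281882604+2734926558=25708104786; T_17,8=8×2141764053+3281882604=20415995028; T_17,9=9×820784250+2141764053=9528822303; T_17,10=10×193754990+820784250=2758334150; T_17,11=11×28936908+193754990=512060978; T_17,12=12×2757118+28936908=62022324; T_17,13=13×165620+2757118=4910178; T_17,14=14×6020+165620=249900; T_17,15=15×120+6020=7820; T_17,16=16×1+120=136; T_17,17=17×0+1=1
B_17 = ΣS(17,k) = 1+65535+21457825+694337290+5652751651+17505749898+25708104786+20415995028+9528822303+2758334150+512060978+62022324+4910178+249900+7820+136+1 = 82864869804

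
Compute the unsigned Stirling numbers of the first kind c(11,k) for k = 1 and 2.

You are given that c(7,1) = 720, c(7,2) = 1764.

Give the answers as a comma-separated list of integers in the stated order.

3628800, 10628640

row 8: T[8][1]=7·720+0=5040  T[8][2]=7·1764+720=13068
row 9: T[9][1]=8·5040+0=40320  T[9][2]=8·13068+5040=109584
row 10: T[10][1]=9·40320+0=362880  T[10][2]=9·109584+40320=1026576
row 11: T[11][1]=10·362880+0=3628800  T[11][2]=10·1026576+362880=10628640
Read c(11,1) = 3628800, c(11,2) = 10628640.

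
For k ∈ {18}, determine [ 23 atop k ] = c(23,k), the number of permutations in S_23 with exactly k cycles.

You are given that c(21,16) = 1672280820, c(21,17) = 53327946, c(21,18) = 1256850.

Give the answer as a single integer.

i=22: T(22,17)=1672280820+21·53327946=2792167686 | T(22,18)=53327946+21·1256850=79721796
i=23: T(23,18)=2792167686+22·79721796=4546047198
Read c(23,18) = 4546047198.

4546047198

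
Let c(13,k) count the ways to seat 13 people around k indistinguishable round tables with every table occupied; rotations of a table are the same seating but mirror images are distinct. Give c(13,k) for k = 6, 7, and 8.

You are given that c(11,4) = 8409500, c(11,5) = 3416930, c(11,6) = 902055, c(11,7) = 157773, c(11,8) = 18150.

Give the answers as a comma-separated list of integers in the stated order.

206070150, 44990231, 6926634

row 12: T[12][5]=11·3416930+8409500=45995730  T[12][6]=11·902055+3416930=13339535  T[12][7]=11·157773+902055=2637558  T[12][8]=11·18150+157773=357423
row 13: T[13][6]=12·13339535+45995730=206070150  T[13][7]=12·2637558+13339535=44990231  T[13][8]=12·357423+2637558=6926634
Read c(13,6) = 206070150, c(13,7) = 44990231, c(13,8) = 6926634.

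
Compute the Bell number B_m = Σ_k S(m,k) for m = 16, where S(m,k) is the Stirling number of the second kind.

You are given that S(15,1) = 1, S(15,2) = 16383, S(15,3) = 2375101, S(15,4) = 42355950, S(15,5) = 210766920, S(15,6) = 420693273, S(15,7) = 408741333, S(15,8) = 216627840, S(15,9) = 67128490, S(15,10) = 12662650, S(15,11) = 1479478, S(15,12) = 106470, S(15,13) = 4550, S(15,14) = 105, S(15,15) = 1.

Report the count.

r16: T_16,1=1×1+0=1; T_16,2=2×16383+1=32767; T_16,3=3×2375101+16383=7141686; T_16,4=4×42355950+2375101=171798901; T_16,5=5×210766920+42355950=1096190550; T_16,6=6×420693273+210766920=2734926558; T_16,7=7×408741333+420693273=3281882604; T_16,8=8×216627840+408741333=2141764053; T_16,9=9×67128490+216627840=820784250; T_16,10=10×12662650+67128490=193754990; T_16,11=11×1479478+12662650=28936908; T_16,12=12×106470+1479478=2757118; T_16,13=13×4550+106470=165620; T_16,14=14×105+4550=6020; T_16,15=15×1+105=120; T_16,16=16×0+1=1
B_16 = ΣS(16,k) = 1+32767+7141686+171798901+1096190550+2734926558+3281882604+2141764053+820784250+193754990+28936908+2757118+165620+6020+120+1 = 10480142147

10480142147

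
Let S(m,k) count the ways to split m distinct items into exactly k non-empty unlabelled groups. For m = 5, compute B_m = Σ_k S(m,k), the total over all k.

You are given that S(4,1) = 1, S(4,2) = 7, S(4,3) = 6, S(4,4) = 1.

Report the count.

52

@5  (5,1):1·1+0→1, (5,2):7·2+1→15, (5,3):6·3+7→25, (5,4):1·4+6→10, (5,5):0·5+1→1
B_5 = ΣS(5,k) = 1+15+25+10+1 = 52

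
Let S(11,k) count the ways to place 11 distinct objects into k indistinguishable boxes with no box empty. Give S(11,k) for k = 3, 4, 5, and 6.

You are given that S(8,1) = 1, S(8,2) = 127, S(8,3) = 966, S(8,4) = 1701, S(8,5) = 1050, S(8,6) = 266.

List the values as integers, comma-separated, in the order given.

28501, 145750, 246730, 179487

[9] T[9,1]:1*1+0=1 · T[9,2]:2*127+1=255 · T[9,3]:3*966+127=3025 · T[9,4]:4*1701+966=7770 · T[9,5]:5*1050+1701=6951 · T[9,6]:6*266+1050=2646
[10] T[10,2]:2*255+1=511 · T[10,3]:3*3025+255=9330 · T[10,4]:4*7770+3025=34105 · T[10,5]:5*6951+7770=42525 · T[10,6]:6*2646+6951=22827
[11] T[11,3]:3*9330+511=28501 · T[11,4]:4*34105+9330=145750 · T[11,5]:5*42525+34105=246730 · T[11,6]:6*22827+42525=179487
Read S(11,3) = 28501, S(11,4) = 145750, S(11,5) = 246730, S(11,6) = 179487.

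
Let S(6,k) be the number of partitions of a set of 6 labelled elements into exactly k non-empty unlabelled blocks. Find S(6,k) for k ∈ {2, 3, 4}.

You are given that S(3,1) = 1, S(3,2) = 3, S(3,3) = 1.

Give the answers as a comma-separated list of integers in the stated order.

31, 90, 65

[4] T[4,1]:1*1+0=1 · T[4,2]:2*3+1=7 · T[4,3]:3*1+3=6 · T[4,4]:4*0+1=1
[5] T[5,1]:1*1+0=1 · T[5,2]:2*7+1=15 · T[5,3]:3*6+7=25 · T[5,4]:4*1+6=10
[6] T[6,2]:2*15+1=31 · T[6,3]:3*25+15=90 · T[6,4]:4*10+25=65
Read S(6,2) = 31, S(6,3) = 90, S(6,4) = 65.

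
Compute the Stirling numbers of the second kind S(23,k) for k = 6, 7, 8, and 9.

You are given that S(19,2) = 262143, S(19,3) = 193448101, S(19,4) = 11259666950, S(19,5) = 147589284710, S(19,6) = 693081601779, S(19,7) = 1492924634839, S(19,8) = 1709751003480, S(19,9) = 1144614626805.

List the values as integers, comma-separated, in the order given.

row 20: T[20][3]=3·193448101+262143=580606446  T[20][4]=4·11259666950+193448101=45232115901  T[20][5]=5·147589284710+11259666950=749206090500  T[20][6]=6·693081601779+147589284710=4306078895384  T[20][7]=7·1492924634839+693081601779=11143554045652  T[20][8]=8·1709751003480+1492924634839=15170932662679  T[20][9]=9·1144614626805+1709751003480=12011282644725
row 21: T[21][4]=4·45232115901+580606446=181509070050  T[21][5]=5·749206090500+45232115901=3791262568401  T[21][6]=6·4306078895384+749206090500=26585679462804  T[21][7]=7·11143554045652+4306078895384=82310957214948  T[21][8]=8·15170932662679+11143554045652=132511015347084  T[21][9]=9·12011282644725+15170932662679=123272476465204
row 22: T[22][5]=5·3791262568401+181509070050=19137821912055  T[22][6]=6·26585679462804+3791262568401=163305339345225  T[22][7]=7·82310957214948+26585679462804=602762379967440  T[22][8]=8·132511015347084+82310957214948=1142399079991620  T[22][9]=9·123272476465204+132511015347084=1241963303533920
row 23: T[23][6]=6·163305339345225+19137821912055=998969857983405  T[23][7]=7·602762379967440+163305339345225=4382641999117305  T[23][8]=8·1142399079991620+602762379967440=9741955019900400  T[23][9]=9·1241963303533920+1142399079991620=12320068811796900
Read S(23,6) = 998969857983405, S(23,7) = 4382641999117305, S(23,8) = 9741955019900400, S(23,9) = 12320068811796900.

998969857983405, 4382641999117305, 9741955019900400, 12320068811796900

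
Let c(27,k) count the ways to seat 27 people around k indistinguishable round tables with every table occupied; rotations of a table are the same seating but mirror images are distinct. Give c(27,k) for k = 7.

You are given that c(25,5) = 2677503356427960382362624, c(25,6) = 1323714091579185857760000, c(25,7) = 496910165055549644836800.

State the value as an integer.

i=26: T(26,6)=2677503356427960382362624+25·1323714091579185857760000=35770355645907606826362624 | T(26,7)=1323714091579185857760000+25·496910165055549644836800=13746468217967926978680000
i=27: T(27,7)=35770355645907606826362624+26·13746468217967926978680000=393178529313073708272042624
Read c(27,7) = 393178529313073708272042624.

393178529313073708272042624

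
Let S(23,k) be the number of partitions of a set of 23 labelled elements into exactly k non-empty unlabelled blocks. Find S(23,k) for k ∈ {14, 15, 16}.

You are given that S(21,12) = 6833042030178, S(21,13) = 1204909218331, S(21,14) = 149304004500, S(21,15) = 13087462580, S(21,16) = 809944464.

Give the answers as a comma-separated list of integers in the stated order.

@22  (22,13):1204909218331·13+6833042030178→22496861868481, (22,14):149304004500·14+1204909218331→3295165281331, (22,15):13087462580·15+149304004500→345615943200, (22,16):809944464·16+13087462580→26046574004
@23  (23,14):3295165281331·14+22496861868481→68629175807115, (23,15):345615943200·15+3295165281331→8479404429331, (23,16):26046574004·16+345615943200→762361127264
Read S(23,14) = 68629175807115, S(23,15) = 8479404429331, S(23,16) = 762361127264.

68629175807115, 8479404429331, 762361127264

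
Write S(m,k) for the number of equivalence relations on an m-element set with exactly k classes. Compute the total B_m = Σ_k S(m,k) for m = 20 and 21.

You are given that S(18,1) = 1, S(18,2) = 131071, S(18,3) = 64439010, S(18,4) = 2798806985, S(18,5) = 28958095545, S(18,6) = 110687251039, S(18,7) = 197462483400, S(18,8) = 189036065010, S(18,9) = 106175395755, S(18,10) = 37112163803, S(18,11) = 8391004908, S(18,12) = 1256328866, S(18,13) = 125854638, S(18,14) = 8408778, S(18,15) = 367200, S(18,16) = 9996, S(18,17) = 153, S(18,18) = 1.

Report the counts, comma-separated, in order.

51724158235372, 474869816156751

[19] T[19,1]:1*1+0=1 · T[19,2]:2*131071+1=262143 · T[19,3]:3*64439010+131071=193448101 · T[19,4]:4*2798806985+64439010=11259666950 · T[19,5]:5*28958095545+2798806985=147589284710 · T[19,6]:6*110687251039+28958095545=693081601779 · T[19,7]:7*197462483400+110687251039=1492924634839 · T[19,8]:8*189036065010+197462483400=1709751003480 · T[19,9]:9*106175395755+189036065010=1144614626805 · T[19,10]:10*37112163803+106175395755=477297033785 · T[19,11]:11*8391004908+37112163803=129413217791 · T[19,12]:12*1256328866+8391004908=23466951300 · T[19,13]:13*125854638+1256328866=2892439160 · T[19,14]:14*8408778+125854638=243577530 · T[19,15]:15*367200+8408778=13916778 · T[19,16]:16*9996+367200=527136 · T[19,17]:17*153+9996=12597 · T[19,18]:18*1+153=171 · T[19,19]:19*0+1=1
[20] T[20,1]:1*1+0=1 · T[20,2]:2*262143+1=524287 · T[20,3]:3*193448101+262143=580606446 · T[20,4]:4*11259666950+193448101=45232115901 · T[20,5]:5*147589284710+11259666950=749206090500 · T[20,6]:6*693081601779+147589284710=4306078895384 · T[20,7]:7*1492924634839+693081601779=11143554045652 · T[20,8]:8*1709751003480+1492924634839=15170932662679 · T[20,9]:9*1144614626805+1709751003480=12011282644725 · T[20,10]:10*477297033785+1144614626805=5917584964655 · T[20,11]:11*129413217791+477297033785=1900842429486 · T[20,12]:12*23466951300+129413217791=411016633391 · T[20,13]:13*2892439160+23466951300=61068660380 · T[20,14]:14*243577530+2892439160=6302524580 · T[20,15]:15*13916778+243577530=452329200 · T[20,16]:16*527136+13916778=22350954 · T[20,17]:17*12597+527136=741285 · T[20,18]:18*171+12597=15675 · T[20,19]:19*1+171=190 · T[20,20]:20*0+1=1
[21] T[21,1]:1*1+0=1 · T[21,2]:2*524287+1=1048575 · T[21,3]:3*580606446+524287=1742343625 · T[21,4]:4*45232115901+580606446=181509070050 · T[21,5]:5*749206090500+45232115901=3791262568401 · T[21,6]:6*4306078895384+749206090500=26585679462804 · T[21,7]:7*11143554045652+4306078895384=82310957214948 · T[21,8]:8*15170932662679+11143554045652=132511015347084 · T[21,9]:9*12011282644725+15170932662679=123272476465204 · T[21,10]:10*5917584964655+12011282644725=71187132291275 · T[21,11]:11*1900842429486+5917584964655=26826851689001 · T[21,12]:12*411016633391+1900842429486=6833042030178 · T[21,13]:13*61068660380+411016633391=1204909218331 · T[21,14]:14*6302524580+61068660380=149304004500 · T[21,15]:15*452329200+6302524580=13087462580 · T[21,16]:16*22350954+452329200=809944464 · T[21,17]:17*741285+22350954=34952799 · T[21,18]:18*15675+741285=1023435 · T[21,19]:19*190+15675=19285 · T[21,20]:20*1+190=210 · T[21,21]:21*0+1=1
B_20 = ΣS(20,k) = 1+524287+580606446+45232115901+749206090500+4306078895384+11143554045652+15170932662679+12011282644725+5917584964655+1900842429486+411016633391+61068660380+6302524580+452329200+22350954+741285+15675+190+1 = 51724158235372
B_21 = ΣS(21,k) = 1+1048575+1742343625+181509070050+3791262568401+26585679462804+82310957214948+132511015347084+123272476465204+71187132291275+26826851689001+6833042030178+1204909218331+149304004500+13087462580+809944464+34952799+1023435+19285+210+1 = 474869816156751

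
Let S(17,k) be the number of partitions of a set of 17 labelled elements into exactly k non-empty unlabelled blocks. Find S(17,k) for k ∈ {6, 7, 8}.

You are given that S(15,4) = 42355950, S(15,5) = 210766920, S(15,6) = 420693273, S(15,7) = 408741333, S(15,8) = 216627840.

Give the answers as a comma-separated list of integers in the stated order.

[16] T[16,5]:5*210766920+42355950=1096190550 · T[16,6]:6*420693273+210766920=2734926558 · T[16,7]:7*408741333+420693273=3281882604 · T[16,8]:8*216627840+408741333=2141764053
[17] T[17,6]:6*2734926558+1096190550=17505749898 · T[17,7]:7*3281882604+2734926558=25708104786 · T[17,8]:8*2141764053+3281882604=20415995028
Read S(17,6) = 17505749898, S(17,7) = 25708104786, S(17,8) = 20415995028.

17505749898, 25708104786, 20415995028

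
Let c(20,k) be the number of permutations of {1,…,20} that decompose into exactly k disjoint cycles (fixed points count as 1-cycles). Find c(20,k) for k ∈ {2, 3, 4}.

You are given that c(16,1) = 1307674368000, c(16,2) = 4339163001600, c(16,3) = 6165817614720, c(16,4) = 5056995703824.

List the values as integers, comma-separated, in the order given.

431565146817638400, 668609730341153280, 610116075740491776

[17] T[17,1]:16*1307674368000+0=20922789888000 · T[17,2]:16*4339163001600+1307674368000=70734282393600 · T[17,3]:16*6165817614720+4339163001600=102992244837120 · T[17,4]:16*5056995703824+6165817614720=87077748875904
[18] T[18,1]:17*20922789888000+0=355687428096000 · T[18,2]:17*70734282393600+20922789888000=1223405590579200 · T[18,3]:17*102992244837120+70734282393600=1821602444624640 · T[18,4]:17*87077748875904+102992244837120=1583313975727488
[19] T[19,1]:18*355687428096000+0=6402373705728000 · T[19,2]:18*1223405590579200+355687428096000=22376988058521600 · T[19,3]:18*1821602444624640+1223405590579200=34012249593822720 · T[19,4]:18*1583313975727488+1821602444624640=30321254007719424
[20] T[20,2]:19*22376988058521600+6402373705728000=431565146817638400 · T[20,3]:19*34012249593822720+22376988058521600=668609730341153280 · T[20,4]:19*30321254007719424+34012249593822720=610116075740491776
Read c(20,2) = 431565146817638400, c(20,3) = 668609730341153280, c(20,4) = 610116075740491776.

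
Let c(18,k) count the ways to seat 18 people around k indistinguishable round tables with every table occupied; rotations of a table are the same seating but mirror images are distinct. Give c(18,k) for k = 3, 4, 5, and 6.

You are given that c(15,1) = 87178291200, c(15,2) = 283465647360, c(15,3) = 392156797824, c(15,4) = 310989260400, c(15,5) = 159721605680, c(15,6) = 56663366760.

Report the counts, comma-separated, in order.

r16: T_16,1=15×87178291200+0=1307674368000; T_16,2=15×283465647360+87178291200=4339163001600; T_16,3=15×392156797824+283465647360=6165817614720; T_16,4=15×310989260400+392156797824=5056995703824; T_16,5=15×159721605680+310989260400=2706813345600; T_16,6=15×56663366760+159721605680=1009672107080
r17: T_17,2=16×4339163001600+1307674368000=70734282393600; T_17,3=16×6165817614720+4339163001600=102992244837120; T_17,4=16×5056995703824+6165817614720=87077748875904; T_17,5=16×2706813345600+5056995703824=48366009233424; T_17,6=16×1009672107080+2706813345600=18861567058880
r18: T_18,3=17×102992244837120+70734282393600=1821602444624640; T_18,4=17×87077748875904+102992244837120=1583313975727488; T_18,5=17×48366009233424+87077748875904=909299905844112; T_18,6=17×18861567058880+48366009233424=369012649234384
Read c(18,3) = 1821602444624640, c(18,4) = 1583313975727488, c(18,5) = 909299905844112, c(18,6) = 369012649234384.

1821602444624640, 1583313975727488, 909299905844112, 369012649234384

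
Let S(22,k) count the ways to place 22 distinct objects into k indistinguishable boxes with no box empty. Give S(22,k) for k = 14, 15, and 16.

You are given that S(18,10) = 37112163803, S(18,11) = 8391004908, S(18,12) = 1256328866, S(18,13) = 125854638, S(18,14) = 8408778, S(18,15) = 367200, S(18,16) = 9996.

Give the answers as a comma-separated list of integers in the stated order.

3295165281331, 345615943200, 26046574004

i=19: T(19,11)=37112163803+11·8391004908=129413217791 | T(19,12)=8391004908+12·1256328866=23466951300 | T(19,13)=1256328866+13·125854638=2892439160 | T(19,14)=125854638+14·8408778=243577530 | T(19,15)=8408778+15·367200=13916778 | T(19,16)=367200+16·9996=527136
i=20: T(20,12)=129413217791+12·23466951300=411016633391 | T(20,13)=23466951300+13·2892439160=61068660380 | T(20,14)=2892439160+14·243577530=6302524580 | T(20,15)=243577530+15·13916778=452329200 | T(20,16)=13916778+16·527136=22350954
i=21: T(21,13)=411016633391+13·61068660380=1204909218331 | T(21,14)=61068660380+14·6302524580=149304004500 | T(21,15)=6302524580+15·452329200=13087462580 | T(21,16)=452329200+16·22350954=809944464
i=22: T(22,14)=1204909218331+14·149304004500=3295165281331 | T(22,15)=149304004500+15·13087462580=345615943200 | T(22,16)=13087462580+16·809944464=26046574004
Read S(22,14) = 3295165281331, S(22,15) = 345615943200, S(22,16) = 26046574004.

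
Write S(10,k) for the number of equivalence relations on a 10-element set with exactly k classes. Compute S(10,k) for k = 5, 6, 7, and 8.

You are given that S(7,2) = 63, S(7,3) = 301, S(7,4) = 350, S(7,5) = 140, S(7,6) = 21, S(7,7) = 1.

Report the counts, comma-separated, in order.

42525, 22827, 5880, 750

@8  (8,3):301·3+63→966, (8,4):350·4+301→1701, (8,5):140·5+350→1050, (8,6):21·6+140→266, (8,7):1·7+21→28, (8,8):0·8+1→1
@9  (9,4):1701·4+966→7770, (9,5):1050·5+1701→6951, (9,6):266·6+1050→2646, (9,7):28·7+266→462, (9,8):1·8+28→36
@10  (10,5):6951·5+7770→42525, (10,6):2646·6+6951→22827, (10,7):462·7+2646→5880, (10,8):36·8+462→750
Read S(10,5) = 42525, S(10,6) = 22827, S(10,7) = 5880, S(10,8) = 750.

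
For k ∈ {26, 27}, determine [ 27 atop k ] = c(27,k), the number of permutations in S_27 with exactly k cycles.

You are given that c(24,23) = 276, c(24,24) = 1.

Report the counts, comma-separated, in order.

351, 1

row 25: T[25][24]=24·1+276=300  T[25][25]=24·0+1=1
row 26: T[26][25]=25·1+300=325  T[26][26]=25·0+1=1
row 27: T[27][26]=26·1+325=351  T[27][27]=26·0+1=1
Read c(27,26) = 351, c(27,27) = 1.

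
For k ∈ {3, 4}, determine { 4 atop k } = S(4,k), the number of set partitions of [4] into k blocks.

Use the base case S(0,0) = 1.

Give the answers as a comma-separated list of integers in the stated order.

row 1: T[1][1]=1·0+1=1
row 2: T[2][1]=1·1+0=1  T[2][2]=2·0+1=1
row 3: T[3][2]=2·1+1=3  T[3][3]=3·0+1=1
row 4: T[4][3]=3·1+3=6  T[4][4]=4·0+1=1
Read S(4,3) = 6, S(4,4) = 1.

6, 1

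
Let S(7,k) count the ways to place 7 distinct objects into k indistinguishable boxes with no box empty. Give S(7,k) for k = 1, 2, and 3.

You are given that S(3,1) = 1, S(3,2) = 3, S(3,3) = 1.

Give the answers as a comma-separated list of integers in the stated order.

1, 63, 301

[4] T[4,1]:1*1+0=1 · T[4,2]:2*3+1=7 · T[4,3]:3*1+3=6
[5] T[5,1]:1*1+0=1 · T[5,2]:2*7+1=15 · T[5,3]:3*6+7=25
[6] T[6,1]:1*1+0=1 · T[6,2]:2*15+1=31 · T[6,3]:3*25+15=90
[7] T[7,1]:1*1+0=1 · T[7,2]:2*31+1=63 · T[7,3]:3*90+31=301
Read S(7,1) = 1, S(7,2) = 63, S(7,3) = 301.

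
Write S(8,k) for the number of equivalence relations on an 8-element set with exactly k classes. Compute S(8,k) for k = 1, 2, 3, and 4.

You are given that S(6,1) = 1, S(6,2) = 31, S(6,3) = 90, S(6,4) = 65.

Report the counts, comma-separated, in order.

1, 127, 966, 1701

r7: T_7,1=1×1+0=1; T_7,2=2×31+1=63; T_7,3=3×90+31=301; T_7,4=4×65+90=350
r8: T_8,1=1×1+0=1; T_8,2=2×63+1=127; T_8,3=3×301+63=966; T_8,4=4×350+301=1701
Read S(8,1) = 1, S(8,2) = 127, S(8,3) = 966, S(8,4) = 1701.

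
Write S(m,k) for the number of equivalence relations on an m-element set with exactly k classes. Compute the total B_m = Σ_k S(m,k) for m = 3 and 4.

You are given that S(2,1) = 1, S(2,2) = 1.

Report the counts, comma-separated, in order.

5, 15

row 3: T[3][1]=1·1+0=1  T[3][2]=2·1+1=3  T[3][3]=3·0+1=1
row 4: T[4][1]=1·1+0=1  T[4][2]=2·3+1=7  T[4][3]=3·1+3=6  T[4][4]=4·0+1=1
B_3 = ΣS(3,k) = 1+3+1 = 5
B_4 = ΣS(4,k) = 1+7+6+1 = 15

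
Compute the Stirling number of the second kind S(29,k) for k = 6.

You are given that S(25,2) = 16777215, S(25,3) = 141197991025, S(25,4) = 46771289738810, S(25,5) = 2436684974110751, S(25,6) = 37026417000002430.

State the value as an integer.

i=26: T(26,3)=16777215+3·141197991025=423610750290 | T(26,4)=141197991025+4·46771289738810=187226356946265 | T(26,5)=46771289738810+5·2436684974110751=12230196160292565 | T(26,6)=2436684974110751+6·37026417000002430=224595186974125331
i=27: T(27,4)=423610750290+4·187226356946265=749329038535350 | T(27,5)=187226356946265+5·12230196160292565=61338207158409090 | T(27,6)=12230196160292565+6·224595186974125331=1359801318005044551
i=28: T(28,5)=749329038535350+5·61338207158409090=307440364830580800 | T(28,6)=61338207158409090+6·1359801318005044551=8220146115188676396
i=29: T(29,6)=307440364830580800+6·8220146115188676396=49628317055962639176
Read S(29,6) = 49628317055962639176.

49628317055962639176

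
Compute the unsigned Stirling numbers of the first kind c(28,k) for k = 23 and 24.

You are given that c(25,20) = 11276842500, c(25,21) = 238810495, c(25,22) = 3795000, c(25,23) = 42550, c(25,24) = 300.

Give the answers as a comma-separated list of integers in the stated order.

@26  (26,21):238810495·25+11276842500→17247104875, (26,22):3795000·25+238810495→333685495, (26,23):42550·25+3795000→4858750, (26,24):300·25+42550→50050
@27  (27,22):333685495·26+17247104875→25922927745, (27,23):4858750·26+333685495→460012995, (27,24):50050·26+4858750→6160050
@28  (28,23):460012995·27+25922927745→38343278610, (28,24):6160050·27+460012995→626334345
Read c(28,23) = 38343278610, c(28,24) = 626334345.

38343278610, 626334345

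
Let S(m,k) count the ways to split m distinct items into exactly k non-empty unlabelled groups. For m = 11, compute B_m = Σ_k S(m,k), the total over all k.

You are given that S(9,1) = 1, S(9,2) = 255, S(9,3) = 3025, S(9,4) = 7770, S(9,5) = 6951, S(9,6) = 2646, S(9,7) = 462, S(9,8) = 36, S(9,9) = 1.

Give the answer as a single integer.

678570

row 10: T[10][1]=1·1+0=1  T[10][2]=2·255+1=511  T[10][3]=3·3025+255=9330  T[10][4]=4·7770+3025=34105  T[10][5]=5·6951+7770=42525  T[10][6]=6·2646+6951=22827  T[10][7]=7·462+2646=5880  T[10][8]=8·36+462=750  T[10][9]=9·1+36=45  T[10][10]=10·0+1=1
row 11: T[11][1]=1·1+0=1  T[11][2]=2·511+1=1023  T[11][3]=3·9330+511=28501  T[11][4]=4·34105+9330=145750  T[11][5]=5·42525+34105=246730  T[11][6]=6·22827+42525=179487  T[11][7]=7·5880+22827=63987  T[11][8]=8·750+5880=11880  T[11][9]=9·45+750=1155  T[11][10]=10·1+45=55  T[11][11]=11·0+1=1
B_11 = ΣS(11,k) = 1+1023+28501+145750+246730+179487+63987+11880+1155+55+1 = 678570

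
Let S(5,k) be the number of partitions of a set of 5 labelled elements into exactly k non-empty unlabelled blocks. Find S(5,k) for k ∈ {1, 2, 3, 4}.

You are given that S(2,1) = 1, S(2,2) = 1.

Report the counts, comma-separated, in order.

row 3: T[3][1]=1·1+0=1  T[3][2]=2·1+1=3  T[3][3]=3·0+1=1
row 4: T[4][1]=1·1+0=1  T[4][2]=2·3+1=7  T[4][3]=3·1+3=6  T[4][4]=4·0+1=1
row 5: T[5][1]=1·1+0=1  T[5][2]=2·7+1=15  T[5][3]=3·6+7=25  T[5][4]=4·1+6=10
Read S(5,1) = 1, S(5,2) = 15, S(5,3) = 25, S(5,4) = 10.

1, 15, 25, 10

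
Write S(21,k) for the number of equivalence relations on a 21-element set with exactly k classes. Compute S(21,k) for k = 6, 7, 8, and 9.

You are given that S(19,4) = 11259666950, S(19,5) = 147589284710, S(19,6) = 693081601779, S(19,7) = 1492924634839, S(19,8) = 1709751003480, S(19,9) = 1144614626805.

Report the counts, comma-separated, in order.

i=20: T(20,5)=11259666950+5·147589284710=749206090500 | T(20,6)=147589284710+6·693081601779=4306078895384 | T(20,7)=693081601779+7·1492924634839=11143554045652 | T(20,8)=1492924634839+8·1709751003480=15170932662679 | T(20,9)=1709751003480+9·1144614626805=12011282644725
i=21: T(21,6)=749206090500+6·4306078895384=26585679462804 | T(21,7)=4306078895384+7·11143554045652=82310957214948 | T(21,8)=11143554045652+8·15170932662679=132511015347084 | T(21,9)=15170932662679+9·12011282644725=123272476465204
Read S(21,6) = 26585679462804, S(21,7) = 82310957214948, S(21,8) = 132511015347084, S(21,9) = 123272476465204.

26585679462804, 82310957214948, 132511015347084, 123272476465204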